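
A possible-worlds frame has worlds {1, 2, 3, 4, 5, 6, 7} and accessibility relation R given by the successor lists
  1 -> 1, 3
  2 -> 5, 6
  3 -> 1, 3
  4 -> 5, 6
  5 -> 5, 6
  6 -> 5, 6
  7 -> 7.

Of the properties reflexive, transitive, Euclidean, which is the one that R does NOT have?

reflexive

Reflexive: no — 2 is not related to itself.
Transitive: yes — every two-step R-path is closed by a direct edge.
Euclidean: yes — any two successors of a common world are R-related.
Only reflexive fails.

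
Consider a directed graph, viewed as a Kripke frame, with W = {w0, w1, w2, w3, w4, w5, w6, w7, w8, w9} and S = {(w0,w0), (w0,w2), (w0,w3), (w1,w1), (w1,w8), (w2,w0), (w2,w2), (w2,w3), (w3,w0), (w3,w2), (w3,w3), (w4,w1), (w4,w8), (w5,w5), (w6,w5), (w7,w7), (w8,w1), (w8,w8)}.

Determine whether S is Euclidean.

Yes

Euclidean: yes — any two successors of a common world are S-related.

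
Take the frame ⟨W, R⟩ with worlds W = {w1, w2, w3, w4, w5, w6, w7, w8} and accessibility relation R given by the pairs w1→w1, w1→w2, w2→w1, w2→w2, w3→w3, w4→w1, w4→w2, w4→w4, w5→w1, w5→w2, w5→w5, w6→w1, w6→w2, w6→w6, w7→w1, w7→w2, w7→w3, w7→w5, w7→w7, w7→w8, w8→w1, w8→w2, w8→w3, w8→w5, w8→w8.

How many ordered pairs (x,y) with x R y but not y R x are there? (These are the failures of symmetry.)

15

Enumerating: (w4,w1), (w4,w2), (w5,w1), (w5,w2), (w6,w1), (w6,w2), (w7,w1), (w7,w2), (w7,w3), (w7,w5), (w7,w8), (w8,w1), (w8,w2), (w8,w3), (w8,w5).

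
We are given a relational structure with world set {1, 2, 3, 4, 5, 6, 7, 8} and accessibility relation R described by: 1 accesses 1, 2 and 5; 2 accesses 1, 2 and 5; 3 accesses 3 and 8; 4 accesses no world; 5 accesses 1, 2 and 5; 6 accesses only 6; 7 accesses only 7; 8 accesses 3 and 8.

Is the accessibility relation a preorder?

No

Reflexive: no — 4 is not related to itself.
Transitive: yes — every two-step R-path is closed by a direct edge.
So R is not a preorder.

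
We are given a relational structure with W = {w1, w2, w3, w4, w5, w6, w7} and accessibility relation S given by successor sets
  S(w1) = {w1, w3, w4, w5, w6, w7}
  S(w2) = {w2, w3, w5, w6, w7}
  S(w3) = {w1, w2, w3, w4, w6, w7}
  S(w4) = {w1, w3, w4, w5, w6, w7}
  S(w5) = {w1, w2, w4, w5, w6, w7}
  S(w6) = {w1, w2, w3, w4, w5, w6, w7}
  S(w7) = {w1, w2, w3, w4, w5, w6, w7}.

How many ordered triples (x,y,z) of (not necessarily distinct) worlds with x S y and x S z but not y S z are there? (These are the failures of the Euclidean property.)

26

Enumerating: (w1,w3,w5), (w1,w5,w3), (w2,w3,w5), (w2,w5,w3), (w3,w1,w2), (w3,w2,w1), (w3,w2,w4), (w3,w4,w2), (w4,w3,w5), (w4,w5,w3), (w5,w1,w2), (w5,w2,w1), … and 14 more.
Total: 26.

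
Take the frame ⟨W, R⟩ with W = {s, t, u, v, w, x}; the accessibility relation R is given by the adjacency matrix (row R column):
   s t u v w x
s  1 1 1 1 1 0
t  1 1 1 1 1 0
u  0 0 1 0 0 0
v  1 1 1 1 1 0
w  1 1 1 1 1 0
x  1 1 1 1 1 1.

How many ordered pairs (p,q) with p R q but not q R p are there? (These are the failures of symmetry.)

9

Enumerating: (s,u), (t,u), (v,u), (w,u), (x,s), (x,t), (x,u), (x,v), (x,w).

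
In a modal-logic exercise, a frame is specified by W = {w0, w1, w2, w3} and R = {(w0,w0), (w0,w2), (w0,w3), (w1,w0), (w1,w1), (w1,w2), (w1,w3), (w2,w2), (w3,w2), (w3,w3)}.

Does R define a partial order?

Reflexive: yes — every world is R-related to itself.
Transitive: yes — every two-step R-path is closed by a direct edge.
Antisymmetric: yes — no distinct pair is related both ways.
So R is a partial order.

Yes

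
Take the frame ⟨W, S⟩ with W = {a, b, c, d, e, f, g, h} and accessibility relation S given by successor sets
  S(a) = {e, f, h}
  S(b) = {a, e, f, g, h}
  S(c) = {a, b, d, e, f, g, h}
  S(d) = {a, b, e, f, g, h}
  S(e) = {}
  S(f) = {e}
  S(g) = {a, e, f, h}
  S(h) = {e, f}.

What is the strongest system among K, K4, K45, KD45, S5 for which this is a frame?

K4

Transitive (axiom 4): yes — every two-step S-path is closed by a direct edge.
Euclidean (axiom 5): no — a S e and a S f, but not e S f.
Serial (axiom D): no — e has no S-successor.
Reflexive (axiom T): no — a is not related to itself.
So F validates K, K4; K45 would additionally require S to be Euclidean. The strongest is K4.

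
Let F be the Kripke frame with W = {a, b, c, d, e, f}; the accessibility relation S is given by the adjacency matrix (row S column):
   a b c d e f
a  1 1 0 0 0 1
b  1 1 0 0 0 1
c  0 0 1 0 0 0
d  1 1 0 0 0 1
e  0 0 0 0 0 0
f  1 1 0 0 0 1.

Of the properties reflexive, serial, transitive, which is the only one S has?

transitive

Reflexive: no — d is not related to itself.
Serial: no — e has no S-successor.
Transitive: yes — every two-step S-path is closed by a direct edge.
Only transitive holds.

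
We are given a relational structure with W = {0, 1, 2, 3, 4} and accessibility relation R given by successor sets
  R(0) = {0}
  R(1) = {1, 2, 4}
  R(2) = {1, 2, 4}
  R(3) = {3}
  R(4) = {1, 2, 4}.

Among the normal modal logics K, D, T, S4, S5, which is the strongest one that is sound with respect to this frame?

S5

Serial (axiom D): yes — every world has a successor (e.g. 0 R 0).
Reflexive (axiom T): yes — every world is R-related to itself.
Transitive (axiom 4): yes — every two-step R-path is closed by a direct edge.
Euclidean (axiom 5): yes — any two successors of a common world are R-related.
So F validates K, D, T, S4, S5. The strongest is S5.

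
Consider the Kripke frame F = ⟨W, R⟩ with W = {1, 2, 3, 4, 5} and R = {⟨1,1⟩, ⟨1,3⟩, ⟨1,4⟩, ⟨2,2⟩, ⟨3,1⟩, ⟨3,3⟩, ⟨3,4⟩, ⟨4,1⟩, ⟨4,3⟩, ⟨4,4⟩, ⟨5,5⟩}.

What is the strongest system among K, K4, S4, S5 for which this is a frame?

Transitive (axiom 4): yes — every two-step R-path is closed by a direct edge.
Reflexive (axiom T): yes — every world is R-related to itself.
Euclidean (axiom 5): yes — any two successors of a common world are R-related.
So F validates K, K4, S4, S5. The strongest is S5.

S5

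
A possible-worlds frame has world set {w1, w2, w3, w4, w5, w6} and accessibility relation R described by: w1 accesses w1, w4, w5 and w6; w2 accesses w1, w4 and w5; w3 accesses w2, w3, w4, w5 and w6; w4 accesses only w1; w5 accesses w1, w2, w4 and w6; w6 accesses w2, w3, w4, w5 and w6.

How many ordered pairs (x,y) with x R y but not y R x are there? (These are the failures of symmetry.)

9

Enumerating: (w1,w6), (w2,w1), (w2,w4), (w3,w2), (w3,w4), (w3,w5), (w5,w4), (w6,w2), (w6,w4).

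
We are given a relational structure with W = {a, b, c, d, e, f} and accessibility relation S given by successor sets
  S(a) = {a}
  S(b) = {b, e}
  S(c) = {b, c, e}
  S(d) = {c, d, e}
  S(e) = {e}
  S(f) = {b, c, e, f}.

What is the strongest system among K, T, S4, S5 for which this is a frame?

T

Reflexive (axiom T): yes — every world is S-related to itself.
Transitive (axiom 4): no — d S c and c S b, but not d S b.
Euclidean (axiom 5): no — c S e and c S b, but not e S b.
So F validates K, T; S4 would additionally require S to be transitive. The strongest is T.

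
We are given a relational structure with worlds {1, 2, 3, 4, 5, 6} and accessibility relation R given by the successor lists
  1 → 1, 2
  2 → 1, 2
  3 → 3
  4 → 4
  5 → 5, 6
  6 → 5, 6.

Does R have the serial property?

Yes

Serial: yes — every world has a successor (e.g. 1 R 1).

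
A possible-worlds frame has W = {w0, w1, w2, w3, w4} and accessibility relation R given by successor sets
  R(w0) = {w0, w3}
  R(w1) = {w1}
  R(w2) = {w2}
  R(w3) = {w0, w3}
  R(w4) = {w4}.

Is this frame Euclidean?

Euclidean: yes — any two successors of a common world are R-related.

Yes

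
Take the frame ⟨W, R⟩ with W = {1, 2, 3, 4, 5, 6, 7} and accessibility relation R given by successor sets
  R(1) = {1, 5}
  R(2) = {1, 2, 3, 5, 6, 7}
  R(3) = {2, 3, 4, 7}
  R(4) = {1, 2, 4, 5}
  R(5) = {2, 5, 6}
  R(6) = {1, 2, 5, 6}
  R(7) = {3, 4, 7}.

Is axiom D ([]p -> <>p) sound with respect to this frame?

Yes

Axiom D corresponds to the accessibility relation being serial.
Serial: yes — every world has a successor (e.g. 1 R 1).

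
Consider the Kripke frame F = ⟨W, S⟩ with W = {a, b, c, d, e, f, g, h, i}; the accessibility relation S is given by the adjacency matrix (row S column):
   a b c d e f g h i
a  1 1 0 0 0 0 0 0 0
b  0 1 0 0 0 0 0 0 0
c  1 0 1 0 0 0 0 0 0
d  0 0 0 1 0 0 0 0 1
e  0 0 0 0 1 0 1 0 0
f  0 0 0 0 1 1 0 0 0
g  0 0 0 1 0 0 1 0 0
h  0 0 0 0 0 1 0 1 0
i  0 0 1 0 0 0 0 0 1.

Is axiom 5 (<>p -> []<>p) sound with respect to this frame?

No

Axiom 5 corresponds to the accessibility relation being Euclidean.
Euclidean: no — a S b and a S a, but not b S a.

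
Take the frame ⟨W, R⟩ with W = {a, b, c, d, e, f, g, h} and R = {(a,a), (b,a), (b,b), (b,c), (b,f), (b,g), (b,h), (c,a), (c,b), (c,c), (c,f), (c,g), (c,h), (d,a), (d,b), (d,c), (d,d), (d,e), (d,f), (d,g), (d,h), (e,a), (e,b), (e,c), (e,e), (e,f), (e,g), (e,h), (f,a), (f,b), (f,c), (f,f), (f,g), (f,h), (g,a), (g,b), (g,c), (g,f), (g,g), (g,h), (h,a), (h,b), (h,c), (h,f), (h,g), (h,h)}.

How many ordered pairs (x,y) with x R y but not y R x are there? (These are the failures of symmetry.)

18

Enumerating: (b,a), (c,a), (d,a), (d,b), (d,c), (d,e), (d,f), (d,g), (d,h), (e,a), (e,b), (e,c), (e,f), (e,g), (e,h), (f,a), (g,a), (h,a).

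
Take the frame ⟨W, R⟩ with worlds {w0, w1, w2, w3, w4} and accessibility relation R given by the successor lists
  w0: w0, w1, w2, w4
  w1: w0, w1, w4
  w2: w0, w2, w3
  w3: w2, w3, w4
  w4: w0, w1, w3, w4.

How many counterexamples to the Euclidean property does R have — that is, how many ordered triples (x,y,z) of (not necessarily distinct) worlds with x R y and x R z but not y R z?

Enumerating: (w0,w1,w2), (w0,w2,w1), (w0,w2,w4), (w0,w4,w2), (w2,w0,w3), (w2,w3,w0), (w3,w2,w4), (w3,w4,w2), (w4,w0,w3), (w4,w1,w3), (w4,w3,w0), (w4,w3,w1).

12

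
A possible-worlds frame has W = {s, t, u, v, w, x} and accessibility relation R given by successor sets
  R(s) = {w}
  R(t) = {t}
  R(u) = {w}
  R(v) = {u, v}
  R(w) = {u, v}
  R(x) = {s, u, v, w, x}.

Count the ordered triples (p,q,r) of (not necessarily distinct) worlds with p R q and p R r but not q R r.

Enumerating: (s,w,w), (u,w,w), (v,u,u), (v,u,v), (w,u,u), (w,u,v), (x,s,s), (x,s,u), (x,s,v), (x,s,x), (x,u,s), (x,u,u), … and 8 more.
Total: 20.

20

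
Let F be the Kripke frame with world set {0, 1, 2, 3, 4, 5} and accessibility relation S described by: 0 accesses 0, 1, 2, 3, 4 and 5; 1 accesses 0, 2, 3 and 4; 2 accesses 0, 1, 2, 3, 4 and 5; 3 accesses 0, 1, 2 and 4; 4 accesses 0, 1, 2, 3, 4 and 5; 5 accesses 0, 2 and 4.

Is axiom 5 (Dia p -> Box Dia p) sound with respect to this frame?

Axiom 5 corresponds to the accessibility relation being Euclidean.
Euclidean: no — 0 S 1 and 0 S 5, but not 1 S 5.

No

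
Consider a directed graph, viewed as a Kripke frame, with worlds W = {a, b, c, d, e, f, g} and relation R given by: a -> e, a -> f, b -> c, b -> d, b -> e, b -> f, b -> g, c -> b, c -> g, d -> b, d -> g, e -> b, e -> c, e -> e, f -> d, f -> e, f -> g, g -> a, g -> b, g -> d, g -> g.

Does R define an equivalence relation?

Reflexive: no — a is not related to itself.
Symmetric: no — a R e but not e R a.
Transitive: no — a R e and e R b, but not a R b.
So R is not an equivalence relation.

No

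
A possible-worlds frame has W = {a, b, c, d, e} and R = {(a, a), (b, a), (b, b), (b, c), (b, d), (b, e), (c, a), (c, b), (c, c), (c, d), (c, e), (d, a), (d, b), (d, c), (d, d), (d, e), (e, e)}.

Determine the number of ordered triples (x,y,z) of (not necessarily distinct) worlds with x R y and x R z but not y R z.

24

Enumerating: (b,a,b), (b,a,c), (b,a,d), (b,a,e), (b,e,a), (b,e,b), (b,e,c), (b,e,d), (c,a,b), (c,a,c), (c,a,d), (c,a,e), … and 12 more.
Total: 24.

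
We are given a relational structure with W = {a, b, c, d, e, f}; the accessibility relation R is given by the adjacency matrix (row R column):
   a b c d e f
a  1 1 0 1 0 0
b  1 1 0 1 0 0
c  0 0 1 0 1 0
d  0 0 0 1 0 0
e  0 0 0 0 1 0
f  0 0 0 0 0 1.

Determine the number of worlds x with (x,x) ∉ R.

0

R is reflexive; there are no such worlds.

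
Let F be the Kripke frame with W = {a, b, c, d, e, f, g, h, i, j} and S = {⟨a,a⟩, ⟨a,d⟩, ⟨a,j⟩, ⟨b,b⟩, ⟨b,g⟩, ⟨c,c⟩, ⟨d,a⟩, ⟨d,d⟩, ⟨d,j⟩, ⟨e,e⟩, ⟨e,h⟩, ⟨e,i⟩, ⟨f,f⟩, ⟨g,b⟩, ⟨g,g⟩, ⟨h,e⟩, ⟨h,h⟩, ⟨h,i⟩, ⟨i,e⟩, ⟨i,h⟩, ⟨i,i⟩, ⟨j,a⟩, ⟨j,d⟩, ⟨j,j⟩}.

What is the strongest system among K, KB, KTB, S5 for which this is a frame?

S5

Symmetric (axiom B): yes — every pair in S has its reverse in S.
Reflexive (axiom T): yes — every world is S-related to itself.
Euclidean (axiom 5): yes — any two successors of a common world are S-related.
So F validates K, KB, KTB, S5. The strongest is S5.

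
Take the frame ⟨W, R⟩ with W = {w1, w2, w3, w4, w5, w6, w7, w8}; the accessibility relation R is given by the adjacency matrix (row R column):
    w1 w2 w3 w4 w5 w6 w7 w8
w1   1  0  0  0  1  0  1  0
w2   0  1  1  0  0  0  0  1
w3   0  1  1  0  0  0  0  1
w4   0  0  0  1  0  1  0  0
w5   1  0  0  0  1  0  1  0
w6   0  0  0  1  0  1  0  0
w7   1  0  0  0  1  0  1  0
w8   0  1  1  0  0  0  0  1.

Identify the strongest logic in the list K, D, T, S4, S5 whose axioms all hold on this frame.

S5

Serial (axiom D): yes — every world has a successor (e.g. w1 R w1).
Reflexive (axiom T): yes — every world is R-related to itself.
Transitive (axiom 4): yes — every two-step R-path is closed by a direct edge.
Euclidean (axiom 5): yes — any two successors of a common world are R-related.
So F validates K, D, T, S4, S5. The strongest is S5.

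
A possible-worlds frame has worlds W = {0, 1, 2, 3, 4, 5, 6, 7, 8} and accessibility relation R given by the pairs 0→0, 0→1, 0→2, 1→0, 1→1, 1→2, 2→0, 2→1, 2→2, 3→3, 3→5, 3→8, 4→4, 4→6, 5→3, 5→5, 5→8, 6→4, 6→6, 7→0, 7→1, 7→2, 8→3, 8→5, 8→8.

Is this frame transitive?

Transitive: yes — every two-step R-path is closed by a direct edge.

Yes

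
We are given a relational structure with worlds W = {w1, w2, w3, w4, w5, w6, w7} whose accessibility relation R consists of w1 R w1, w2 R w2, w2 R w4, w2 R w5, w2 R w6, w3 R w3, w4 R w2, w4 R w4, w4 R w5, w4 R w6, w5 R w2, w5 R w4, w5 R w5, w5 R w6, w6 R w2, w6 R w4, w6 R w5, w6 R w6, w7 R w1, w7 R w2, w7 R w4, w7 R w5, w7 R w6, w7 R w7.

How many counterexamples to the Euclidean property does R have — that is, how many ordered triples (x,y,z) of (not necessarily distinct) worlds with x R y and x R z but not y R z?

Enumerating: (w7,w1,w2), (w7,w1,w4), (w7,w1,w5), (w7,w1,w6), (w7,w1,w7), (w7,w2,w1), (w7,w2,w7), (w7,w4,w1), (w7,w4,w7), (w7,w5,w1), (w7,w5,w7), (w7,w6,w1), (w7,w6,w7).

13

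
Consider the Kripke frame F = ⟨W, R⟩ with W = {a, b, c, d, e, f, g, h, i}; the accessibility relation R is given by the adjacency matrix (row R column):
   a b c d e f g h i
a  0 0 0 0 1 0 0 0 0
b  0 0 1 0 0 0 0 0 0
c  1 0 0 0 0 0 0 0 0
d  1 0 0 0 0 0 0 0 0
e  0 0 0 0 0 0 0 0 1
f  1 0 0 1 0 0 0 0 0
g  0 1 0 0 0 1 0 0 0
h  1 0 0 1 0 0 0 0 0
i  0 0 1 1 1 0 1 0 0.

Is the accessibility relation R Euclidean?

Euclidean: no — f R a and f R d, but not a R d.

No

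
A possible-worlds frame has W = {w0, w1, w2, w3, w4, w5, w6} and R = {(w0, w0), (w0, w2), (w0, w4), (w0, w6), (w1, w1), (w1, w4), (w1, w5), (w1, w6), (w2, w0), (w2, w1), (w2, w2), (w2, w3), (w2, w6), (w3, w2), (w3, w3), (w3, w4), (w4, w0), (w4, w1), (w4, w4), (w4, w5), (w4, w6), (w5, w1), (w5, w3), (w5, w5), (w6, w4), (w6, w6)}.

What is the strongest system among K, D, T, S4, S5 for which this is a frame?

Serial (axiom D): yes — every world has a successor (e.g. w0 R w0).
Reflexive (axiom T): yes — every world is R-related to itself.
Transitive (axiom 4): no — w0 R w2 and w2 R w1, but not w0 R w1.
Euclidean (axiom 5): no — w0 R w2 and w0 R w4, but not w2 R w4.
So F validates K, D, T; S4 would additionally require R to be transitive. The strongest is T.

T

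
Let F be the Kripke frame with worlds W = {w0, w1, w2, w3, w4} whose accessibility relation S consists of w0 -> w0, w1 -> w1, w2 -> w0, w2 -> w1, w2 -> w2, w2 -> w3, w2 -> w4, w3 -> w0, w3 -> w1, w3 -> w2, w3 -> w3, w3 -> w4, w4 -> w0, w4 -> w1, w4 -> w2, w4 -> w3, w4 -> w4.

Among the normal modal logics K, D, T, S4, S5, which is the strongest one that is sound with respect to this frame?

S4

Serial (axiom D): yes — every world has a successor (e.g. w0 S w0).
Reflexive (axiom T): yes — every world is S-related to itself.
Transitive (axiom 4): yes — every two-step S-path is closed by a direct edge.
Euclidean (axiom 5): no — w2 S w0 and w2 S w1, but not w0 S w1.
So F validates K, D, T, S4; S5 would additionally require S to be Euclidean. The strongest is S4.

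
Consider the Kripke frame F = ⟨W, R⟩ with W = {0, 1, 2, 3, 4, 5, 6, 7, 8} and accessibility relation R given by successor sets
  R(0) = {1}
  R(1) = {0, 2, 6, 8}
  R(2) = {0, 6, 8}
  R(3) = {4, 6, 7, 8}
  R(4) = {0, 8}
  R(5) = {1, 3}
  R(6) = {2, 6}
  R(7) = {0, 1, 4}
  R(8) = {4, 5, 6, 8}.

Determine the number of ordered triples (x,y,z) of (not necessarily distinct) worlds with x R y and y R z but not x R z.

38

Enumerating: (0,1,0), (0,1,2), (0,1,6), (0,1,8), (1,0,1), (1,8,4), (1,8,5), (2,0,1), (2,6,2), (2,8,4), (2,8,5), (3,4,0), … and 26 more.
Total: 38.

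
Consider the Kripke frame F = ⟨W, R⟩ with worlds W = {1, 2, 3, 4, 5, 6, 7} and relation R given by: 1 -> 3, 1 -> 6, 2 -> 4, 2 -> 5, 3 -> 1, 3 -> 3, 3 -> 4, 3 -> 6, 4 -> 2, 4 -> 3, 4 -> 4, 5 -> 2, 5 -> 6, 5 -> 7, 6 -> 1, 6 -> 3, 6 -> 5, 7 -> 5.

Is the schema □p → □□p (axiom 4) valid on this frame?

The schema 4 characterises exactly the transitive frames.
Transitive: no — 1 R 3 and 3 R 4, but not 1 R 4.

No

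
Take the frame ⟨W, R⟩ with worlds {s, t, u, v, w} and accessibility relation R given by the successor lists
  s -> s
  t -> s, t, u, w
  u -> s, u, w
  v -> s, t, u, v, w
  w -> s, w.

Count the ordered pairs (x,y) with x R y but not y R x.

10

Enumerating: (t,s), (t,u), (t,w), (u,s), (u,w), (v,s), (v,t), (v,u), (v,w), (w,s).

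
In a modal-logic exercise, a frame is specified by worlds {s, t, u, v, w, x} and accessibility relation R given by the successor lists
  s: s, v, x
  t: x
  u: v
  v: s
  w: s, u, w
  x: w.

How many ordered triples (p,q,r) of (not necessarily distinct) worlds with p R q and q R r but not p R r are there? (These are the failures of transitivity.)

10

Enumerating: (s,x,w), (t,x,w), (u,v,s), (v,s,v), (v,s,x), (w,s,v), (w,s,x), (w,u,v), (x,w,s), (x,w,u).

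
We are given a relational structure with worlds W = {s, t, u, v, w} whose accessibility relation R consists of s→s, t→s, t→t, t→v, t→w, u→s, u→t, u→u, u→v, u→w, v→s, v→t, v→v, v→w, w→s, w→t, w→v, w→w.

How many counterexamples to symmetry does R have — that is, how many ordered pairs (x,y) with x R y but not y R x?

7

Enumerating: (t,s), (u,s), (u,t), (u,v), (u,w), (v,s), (w,s).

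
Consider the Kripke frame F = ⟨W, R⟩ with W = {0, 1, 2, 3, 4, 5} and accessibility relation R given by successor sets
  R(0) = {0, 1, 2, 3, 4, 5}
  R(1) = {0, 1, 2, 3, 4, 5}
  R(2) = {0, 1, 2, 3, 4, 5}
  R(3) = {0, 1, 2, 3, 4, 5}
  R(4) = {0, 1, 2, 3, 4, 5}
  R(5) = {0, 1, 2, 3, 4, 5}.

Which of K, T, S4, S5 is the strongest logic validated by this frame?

Reflexive (axiom T): yes — every world is R-related to itself.
Transitive (axiom 4): yes — every two-step R-path is closed by a direct edge.
Euclidean (axiom 5): yes — any two successors of a common world are R-related.
So F validates K, T, S4, S5. The strongest is S5.

S5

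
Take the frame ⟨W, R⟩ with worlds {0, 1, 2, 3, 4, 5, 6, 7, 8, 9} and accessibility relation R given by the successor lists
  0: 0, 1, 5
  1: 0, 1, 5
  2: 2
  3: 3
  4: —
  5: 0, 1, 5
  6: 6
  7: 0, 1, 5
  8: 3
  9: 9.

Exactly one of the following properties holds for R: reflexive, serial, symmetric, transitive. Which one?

transitive

Reflexive: no — 4 is not related to itself.
Serial: no — 4 has no R-successor.
Symmetric: no — 7 R 0 but not 0 R 7.
Transitive: yes — every two-step R-path is closed by a direct edge.
Only transitive holds.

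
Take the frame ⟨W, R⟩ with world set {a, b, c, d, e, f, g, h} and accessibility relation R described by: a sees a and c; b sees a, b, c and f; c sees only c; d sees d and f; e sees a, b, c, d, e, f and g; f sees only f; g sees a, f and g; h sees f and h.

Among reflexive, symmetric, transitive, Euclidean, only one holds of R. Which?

Reflexive: yes — every world is R-related to itself.
Symmetric: no — a R c but not c R a.
Transitive: no — g R a and a R c, but not g R c.
Euclidean: no — b R a and b R f, but not a R f.
Only reflexive holds.

reflexive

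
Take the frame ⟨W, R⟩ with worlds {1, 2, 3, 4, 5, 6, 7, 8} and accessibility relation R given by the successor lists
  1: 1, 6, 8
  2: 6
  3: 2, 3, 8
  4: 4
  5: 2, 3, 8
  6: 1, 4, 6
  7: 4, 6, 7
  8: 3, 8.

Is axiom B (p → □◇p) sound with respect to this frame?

The schema B characterises exactly the symmetric frames.
Symmetric: no — 1 R 8 but not 8 R 1.

No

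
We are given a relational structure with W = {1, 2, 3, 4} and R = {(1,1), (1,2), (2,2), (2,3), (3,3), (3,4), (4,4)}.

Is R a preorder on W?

Reflexive: yes — every world is R-related to itself.
Transitive: no — 1 R 2 and 2 R 3, but not 1 R 3.
So R is not a preorder.

No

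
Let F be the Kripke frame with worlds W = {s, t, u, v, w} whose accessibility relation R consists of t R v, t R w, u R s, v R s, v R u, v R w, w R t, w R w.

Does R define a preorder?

Reflexive: no — s is not related to itself.
Transitive: no — t R v and v R s, but not t R s.
So R is not a preorder.

No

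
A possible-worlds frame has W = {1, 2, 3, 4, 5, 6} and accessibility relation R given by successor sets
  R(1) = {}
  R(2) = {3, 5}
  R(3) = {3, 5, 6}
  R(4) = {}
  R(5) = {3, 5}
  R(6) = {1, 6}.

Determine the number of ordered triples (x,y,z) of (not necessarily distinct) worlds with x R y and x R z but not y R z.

5

Enumerating: (3,5,6), (3,6,3), (3,6,5), (6,1,1), (6,1,6).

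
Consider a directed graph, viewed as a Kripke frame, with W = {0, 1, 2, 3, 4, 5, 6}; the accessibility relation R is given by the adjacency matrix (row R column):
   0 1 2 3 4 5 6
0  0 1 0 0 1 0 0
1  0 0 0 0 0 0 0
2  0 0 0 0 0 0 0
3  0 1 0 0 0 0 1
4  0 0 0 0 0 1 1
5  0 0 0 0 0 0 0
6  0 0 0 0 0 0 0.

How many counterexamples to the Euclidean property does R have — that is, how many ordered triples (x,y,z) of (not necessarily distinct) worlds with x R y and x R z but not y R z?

12

Enumerating: (0,1,1), (0,1,4), (0,4,1), (0,4,4), (3,1,1), (3,1,6), (3,6,1), (3,6,6), (4,5,5), (4,5,6), (4,6,5), (4,6,6).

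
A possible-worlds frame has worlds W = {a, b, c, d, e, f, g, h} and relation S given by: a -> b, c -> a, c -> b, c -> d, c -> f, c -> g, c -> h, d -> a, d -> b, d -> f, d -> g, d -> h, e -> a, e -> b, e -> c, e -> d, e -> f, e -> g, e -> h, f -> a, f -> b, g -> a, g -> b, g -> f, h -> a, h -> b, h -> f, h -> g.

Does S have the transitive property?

Transitive: yes — every two-step S-path is closed by a direct edge.

Yes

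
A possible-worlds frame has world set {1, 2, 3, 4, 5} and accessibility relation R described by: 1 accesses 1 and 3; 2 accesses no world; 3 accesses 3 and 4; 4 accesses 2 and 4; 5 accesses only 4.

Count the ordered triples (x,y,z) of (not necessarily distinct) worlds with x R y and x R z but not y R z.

4

Enumerating: (1,3,1), (3,4,3), (4,2,2), (4,2,4).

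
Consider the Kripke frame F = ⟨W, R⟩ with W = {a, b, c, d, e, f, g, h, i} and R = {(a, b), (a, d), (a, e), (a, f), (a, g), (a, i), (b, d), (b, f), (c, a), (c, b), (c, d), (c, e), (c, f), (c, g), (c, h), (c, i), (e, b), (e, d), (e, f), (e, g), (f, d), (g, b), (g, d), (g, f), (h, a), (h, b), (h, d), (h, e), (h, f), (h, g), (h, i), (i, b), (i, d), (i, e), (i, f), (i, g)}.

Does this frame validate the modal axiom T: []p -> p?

No

Axiom T corresponds to the accessibility relation being reflexive.
Reflexive: no — a is not related to itself.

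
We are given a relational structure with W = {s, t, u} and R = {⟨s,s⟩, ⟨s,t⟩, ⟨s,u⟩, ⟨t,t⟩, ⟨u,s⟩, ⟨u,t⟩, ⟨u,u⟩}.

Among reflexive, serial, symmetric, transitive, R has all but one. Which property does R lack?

Reflexive: yes — every world is R-related to itself.
Serial: yes — every world has a successor (e.g. s R s).
Symmetric: no — s R t but not t R s.
Transitive: yes — every two-step R-path is closed by a direct edge.
Only symmetric fails.

symmetric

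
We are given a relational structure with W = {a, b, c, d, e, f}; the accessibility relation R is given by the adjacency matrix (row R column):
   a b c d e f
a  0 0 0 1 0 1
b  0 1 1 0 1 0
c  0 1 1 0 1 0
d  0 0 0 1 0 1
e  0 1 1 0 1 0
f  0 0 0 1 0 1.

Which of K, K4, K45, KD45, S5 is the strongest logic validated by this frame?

KD45

Transitive (axiom 4): yes — every two-step R-path is closed by a direct edge.
Euclidean (axiom 5): yes — any two successors of a common world are R-related.
Serial (axiom D): yes — every world has a successor (e.g. a R d).
Reflexive (axiom T): no — a is not related to itself.
So F validates K, K4, K45, KD45; S5 would additionally require R to be reflexive. The strongest is KD45.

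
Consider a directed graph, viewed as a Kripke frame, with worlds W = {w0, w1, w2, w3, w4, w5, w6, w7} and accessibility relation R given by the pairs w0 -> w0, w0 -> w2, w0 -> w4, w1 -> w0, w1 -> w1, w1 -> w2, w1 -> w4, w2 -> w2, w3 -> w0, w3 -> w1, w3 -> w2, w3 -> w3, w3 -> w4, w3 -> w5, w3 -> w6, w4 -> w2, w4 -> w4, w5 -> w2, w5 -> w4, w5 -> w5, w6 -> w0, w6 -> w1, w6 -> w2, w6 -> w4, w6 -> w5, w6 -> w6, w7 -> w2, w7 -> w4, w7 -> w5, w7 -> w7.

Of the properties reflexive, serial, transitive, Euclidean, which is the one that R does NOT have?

Reflexive: yes — every world is R-related to itself.
Serial: yes — every world has a successor (e.g. w0 R w0).
Transitive: yes — every two-step R-path is closed by a direct edge.
Euclidean: no — w0 R w2 and w0 R w4, but not w2 R w4.
Only Euclidean fails.

Euclidean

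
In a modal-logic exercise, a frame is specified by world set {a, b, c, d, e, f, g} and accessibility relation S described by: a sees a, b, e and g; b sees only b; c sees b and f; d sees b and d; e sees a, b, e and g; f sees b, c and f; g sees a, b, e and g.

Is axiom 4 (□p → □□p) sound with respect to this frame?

No

The schema 4 characterises exactly the transitive frames.
Transitive: no — c S f and f S c, but not c S c.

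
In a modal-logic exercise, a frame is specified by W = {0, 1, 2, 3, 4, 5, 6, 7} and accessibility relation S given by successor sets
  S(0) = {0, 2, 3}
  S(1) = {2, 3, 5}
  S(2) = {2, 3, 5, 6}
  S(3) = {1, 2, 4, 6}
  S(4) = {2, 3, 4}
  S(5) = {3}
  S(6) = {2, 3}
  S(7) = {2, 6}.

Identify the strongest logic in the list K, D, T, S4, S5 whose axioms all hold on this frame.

Serial (axiom D): yes — every world has a successor (e.g. 0 S 0).
Reflexive (axiom T): no — 1 is not related to itself.
Transitive (axiom 4): no — 0 S 2 and 2 S 5, but not 0 S 5.
Euclidean (axiom 5): no — 1 S 3 and 1 S 5, but not 3 S 5.
So F validates K, D; T would additionally require S to be reflexive. The strongest is D.

D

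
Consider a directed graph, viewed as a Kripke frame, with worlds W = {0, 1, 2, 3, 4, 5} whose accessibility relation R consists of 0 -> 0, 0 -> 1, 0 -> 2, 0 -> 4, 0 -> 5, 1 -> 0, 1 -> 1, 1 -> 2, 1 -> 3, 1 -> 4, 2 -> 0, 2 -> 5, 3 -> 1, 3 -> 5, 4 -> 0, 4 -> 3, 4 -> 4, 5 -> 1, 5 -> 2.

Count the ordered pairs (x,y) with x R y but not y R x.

6

Enumerating: (0,5), (1,2), (1,4), (3,5), (4,3), (5,1).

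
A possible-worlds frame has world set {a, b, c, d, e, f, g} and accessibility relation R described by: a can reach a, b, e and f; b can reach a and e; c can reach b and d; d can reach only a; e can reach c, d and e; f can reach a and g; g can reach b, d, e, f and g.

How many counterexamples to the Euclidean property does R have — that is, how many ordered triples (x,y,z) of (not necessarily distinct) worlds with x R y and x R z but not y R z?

36

Enumerating: (a,b,b), (a,b,f), (a,e,a), (a,e,b), (a,e,f), (a,f,b), (a,f,e), (a,f,f), (b,e,a), (c,b,b), (c,b,d), (c,d,b), … and 24 more.
Total: 36.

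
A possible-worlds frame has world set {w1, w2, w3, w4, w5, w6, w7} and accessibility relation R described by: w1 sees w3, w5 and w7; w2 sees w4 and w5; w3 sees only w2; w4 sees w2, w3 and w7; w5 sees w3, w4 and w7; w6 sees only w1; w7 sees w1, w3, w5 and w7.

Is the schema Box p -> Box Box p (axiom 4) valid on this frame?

By correspondence theory, 4 is valid on a frame iff R is transitive.
Transitive: no — w1 R w3 and w3 R w2, but not w1 R w2.

No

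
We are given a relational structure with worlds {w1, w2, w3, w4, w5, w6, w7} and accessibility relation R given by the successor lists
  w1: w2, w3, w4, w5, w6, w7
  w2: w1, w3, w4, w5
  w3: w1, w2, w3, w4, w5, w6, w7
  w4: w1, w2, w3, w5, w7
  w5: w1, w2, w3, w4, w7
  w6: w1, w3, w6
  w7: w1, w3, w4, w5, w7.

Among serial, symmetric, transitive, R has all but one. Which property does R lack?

transitive

Serial: yes — every world has a successor (e.g. w1 R w2).
Symmetric: yes — every pair in R has its reverse in R.
Transitive: no — w2 R w1 and w1 R w6, but not w2 R w6.
Only transitive fails.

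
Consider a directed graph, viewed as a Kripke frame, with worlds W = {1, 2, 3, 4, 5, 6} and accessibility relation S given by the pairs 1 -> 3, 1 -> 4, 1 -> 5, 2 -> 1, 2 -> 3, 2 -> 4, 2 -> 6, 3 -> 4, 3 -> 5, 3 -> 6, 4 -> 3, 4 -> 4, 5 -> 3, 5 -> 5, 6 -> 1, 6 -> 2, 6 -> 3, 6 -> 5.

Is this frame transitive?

Transitive: no — 1 S 3 and 3 S 6, but not 1 S 6.

No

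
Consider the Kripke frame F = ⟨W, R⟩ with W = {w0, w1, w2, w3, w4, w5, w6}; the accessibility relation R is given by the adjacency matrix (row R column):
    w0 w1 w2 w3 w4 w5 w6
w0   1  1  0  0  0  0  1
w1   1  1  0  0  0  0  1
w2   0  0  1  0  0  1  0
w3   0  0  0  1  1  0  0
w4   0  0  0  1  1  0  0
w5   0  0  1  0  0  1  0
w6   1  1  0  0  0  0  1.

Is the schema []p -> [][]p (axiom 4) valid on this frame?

Yes

The schema 4 characterises exactly the transitive frames.
Transitive: yes — every two-step R-path is closed by a direct edge.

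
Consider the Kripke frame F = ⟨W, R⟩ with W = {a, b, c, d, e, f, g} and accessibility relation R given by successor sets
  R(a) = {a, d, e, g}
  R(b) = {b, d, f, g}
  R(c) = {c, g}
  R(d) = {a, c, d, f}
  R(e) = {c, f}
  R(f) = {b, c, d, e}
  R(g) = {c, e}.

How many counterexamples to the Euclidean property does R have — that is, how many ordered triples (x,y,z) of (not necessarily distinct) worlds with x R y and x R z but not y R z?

39

Enumerating: (a,d,e), (a,d,g), (a,e,a), (a,e,d), (a,e,e), (a,e,g), (a,g,a), (a,g,d), (a,g,g), (b,d,b), (b,d,g), (b,f,f), … and 27 more.
Total: 39.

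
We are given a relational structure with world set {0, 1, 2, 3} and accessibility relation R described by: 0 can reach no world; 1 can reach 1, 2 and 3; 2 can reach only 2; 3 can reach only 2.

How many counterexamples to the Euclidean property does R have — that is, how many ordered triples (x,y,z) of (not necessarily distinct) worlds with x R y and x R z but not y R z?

Enumerating: (1,2,1), (1,2,3), (1,3,1), (1,3,3).

4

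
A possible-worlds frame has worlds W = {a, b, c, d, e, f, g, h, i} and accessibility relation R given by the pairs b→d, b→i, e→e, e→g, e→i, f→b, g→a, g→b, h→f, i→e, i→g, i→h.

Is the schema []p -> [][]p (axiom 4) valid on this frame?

Axiom 4 corresponds to the accessibility relation being transitive.
Transitive: no — b R i and i R e, but not b R e.

No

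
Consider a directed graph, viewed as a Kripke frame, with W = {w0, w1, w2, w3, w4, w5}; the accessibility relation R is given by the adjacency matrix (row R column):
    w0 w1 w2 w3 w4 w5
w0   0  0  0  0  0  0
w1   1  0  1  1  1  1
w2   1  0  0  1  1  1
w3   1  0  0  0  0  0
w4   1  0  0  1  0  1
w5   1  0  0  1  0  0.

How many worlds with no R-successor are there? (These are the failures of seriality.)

1

Enumerating: w0.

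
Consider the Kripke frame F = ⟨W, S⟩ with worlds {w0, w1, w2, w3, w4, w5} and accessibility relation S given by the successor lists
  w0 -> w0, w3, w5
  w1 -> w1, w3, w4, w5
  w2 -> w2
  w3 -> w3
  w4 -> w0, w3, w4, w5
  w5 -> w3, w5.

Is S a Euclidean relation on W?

No

Euclidean: no — w0 S w3 and w0 S w5, but not w3 S w5.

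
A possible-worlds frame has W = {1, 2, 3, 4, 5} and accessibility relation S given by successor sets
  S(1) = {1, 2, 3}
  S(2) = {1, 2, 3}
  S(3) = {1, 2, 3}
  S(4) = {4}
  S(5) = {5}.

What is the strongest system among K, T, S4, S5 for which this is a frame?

S5

Reflexive (axiom T): yes — every world is S-related to itself.
Transitive (axiom 4): yes — every two-step S-path is closed by a direct edge.
Euclidean (axiom 5): yes — any two successors of a common world are S-related.
So F validates K, T, S4, S5. The strongest is S5.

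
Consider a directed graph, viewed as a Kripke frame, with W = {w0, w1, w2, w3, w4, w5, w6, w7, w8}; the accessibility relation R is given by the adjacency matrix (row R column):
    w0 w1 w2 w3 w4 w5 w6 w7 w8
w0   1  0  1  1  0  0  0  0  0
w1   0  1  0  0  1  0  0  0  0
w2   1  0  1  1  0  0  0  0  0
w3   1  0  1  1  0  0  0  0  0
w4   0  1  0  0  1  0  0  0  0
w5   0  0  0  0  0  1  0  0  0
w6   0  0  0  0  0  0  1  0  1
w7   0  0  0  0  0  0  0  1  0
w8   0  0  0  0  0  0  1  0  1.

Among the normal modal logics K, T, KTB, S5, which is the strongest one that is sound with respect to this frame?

Reflexive (axiom T): yes — every world is R-related to itself.
Symmetric (axiom B): yes — every pair in R has its reverse in R.
Euclidean (axiom 5): yes — any two successors of a common world are R-related.
So F validates K, T, KTB, S5. The strongest is S5.

S5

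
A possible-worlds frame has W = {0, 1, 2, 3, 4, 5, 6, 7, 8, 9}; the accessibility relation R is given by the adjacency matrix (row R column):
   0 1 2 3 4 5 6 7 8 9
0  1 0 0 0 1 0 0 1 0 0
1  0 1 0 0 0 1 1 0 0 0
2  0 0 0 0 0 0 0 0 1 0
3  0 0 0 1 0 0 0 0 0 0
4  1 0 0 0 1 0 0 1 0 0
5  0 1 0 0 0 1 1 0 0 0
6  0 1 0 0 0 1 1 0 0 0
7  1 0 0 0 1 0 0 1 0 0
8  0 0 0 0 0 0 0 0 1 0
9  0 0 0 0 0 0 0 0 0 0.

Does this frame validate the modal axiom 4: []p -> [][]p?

Yes

The schema 4 characterises exactly the transitive frames.
Transitive: yes — every two-step R-path is closed by a direct edge.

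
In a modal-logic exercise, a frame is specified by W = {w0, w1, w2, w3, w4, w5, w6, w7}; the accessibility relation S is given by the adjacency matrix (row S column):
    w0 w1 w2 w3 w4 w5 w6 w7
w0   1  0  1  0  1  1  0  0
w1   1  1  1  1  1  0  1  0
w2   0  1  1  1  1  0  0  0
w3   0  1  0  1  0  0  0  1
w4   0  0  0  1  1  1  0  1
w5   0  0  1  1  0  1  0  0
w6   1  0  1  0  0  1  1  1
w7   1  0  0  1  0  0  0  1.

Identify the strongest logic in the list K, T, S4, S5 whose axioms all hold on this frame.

Reflexive (axiom T): yes — every world is S-related to itself.
Transitive (axiom 4): no — w0 S w2 and w2 S w1, but not w0 S w1.
Euclidean (axiom 5): no — w0 S w2 and w0 S w5, but not w2 S w5.
So F validates K, T; S4 would additionally require S to be transitive. The strongest is T.

T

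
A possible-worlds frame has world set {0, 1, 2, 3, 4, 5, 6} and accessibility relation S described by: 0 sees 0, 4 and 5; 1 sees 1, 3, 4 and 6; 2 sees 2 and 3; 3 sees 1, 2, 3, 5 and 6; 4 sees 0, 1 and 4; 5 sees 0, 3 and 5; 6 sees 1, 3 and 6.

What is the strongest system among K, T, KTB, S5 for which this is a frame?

Reflexive (axiom T): yes — every world is S-related to itself.
Symmetric (axiom B): yes — every pair in S has its reverse in S.
Euclidean (axiom 5): no — 0 S 4 and 0 S 5, but not 4 S 5.
So F validates K, T, KTB; S5 would additionally require S to be Euclidean. The strongest is KTB.

KTB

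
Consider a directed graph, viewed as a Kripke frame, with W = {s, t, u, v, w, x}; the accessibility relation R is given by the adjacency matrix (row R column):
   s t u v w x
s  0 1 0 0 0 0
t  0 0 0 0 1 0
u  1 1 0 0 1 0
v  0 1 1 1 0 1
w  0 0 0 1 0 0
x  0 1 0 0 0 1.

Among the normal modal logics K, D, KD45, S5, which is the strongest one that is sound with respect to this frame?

Serial (axiom D): yes — every world has a successor (e.g. s R t).
Euclidean (axiom 5): no — u R s and u R w, but not s R w.
Transitive (axiom 4): no — s R t and t R w, but not s R w.
Reflexive (axiom T): no — s is not related to itself.
So F validates K, D; KD45 would additionally require R to be Euclidean and transitive. The strongest is D.

D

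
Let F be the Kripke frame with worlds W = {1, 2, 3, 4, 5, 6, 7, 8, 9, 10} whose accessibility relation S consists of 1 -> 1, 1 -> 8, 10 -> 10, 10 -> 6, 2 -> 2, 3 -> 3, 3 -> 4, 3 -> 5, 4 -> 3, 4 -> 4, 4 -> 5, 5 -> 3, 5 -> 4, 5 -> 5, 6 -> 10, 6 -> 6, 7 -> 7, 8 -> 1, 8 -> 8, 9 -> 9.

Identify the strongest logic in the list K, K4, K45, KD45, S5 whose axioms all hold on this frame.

S5

Transitive (axiom 4): yes — every two-step S-path is closed by a direct edge.
Euclidean (axiom 5): yes — any two successors of a common world are S-related.
Serial (axiom D): yes — every world has a successor (e.g. 1 S 1).
Reflexive (axiom T): yes — every world is S-related to itself.
So F validates K, K4, K45, KD45, S5. The strongest is S5.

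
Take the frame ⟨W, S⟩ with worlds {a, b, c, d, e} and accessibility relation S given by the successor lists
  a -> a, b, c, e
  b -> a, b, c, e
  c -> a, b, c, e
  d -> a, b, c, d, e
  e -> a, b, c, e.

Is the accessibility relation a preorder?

Reflexive: yes — every world is S-related to itself.
Transitive: yes — every two-step S-path is closed by a direct edge.
So S is a preorder.

Yes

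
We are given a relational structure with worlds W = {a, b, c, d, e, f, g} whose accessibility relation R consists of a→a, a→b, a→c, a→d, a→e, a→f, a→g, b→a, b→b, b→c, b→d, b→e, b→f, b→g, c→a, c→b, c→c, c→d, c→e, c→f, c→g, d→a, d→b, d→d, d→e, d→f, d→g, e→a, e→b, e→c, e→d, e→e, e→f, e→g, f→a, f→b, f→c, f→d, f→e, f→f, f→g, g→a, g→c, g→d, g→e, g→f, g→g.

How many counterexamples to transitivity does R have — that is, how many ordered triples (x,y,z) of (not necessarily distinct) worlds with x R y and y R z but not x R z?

Enumerating: (d,a,c), (d,b,c), (d,e,c), (d,f,c), (d,g,c), (g,a,b), (g,c,b), (g,d,b), (g,e,b), (g,f,b).

10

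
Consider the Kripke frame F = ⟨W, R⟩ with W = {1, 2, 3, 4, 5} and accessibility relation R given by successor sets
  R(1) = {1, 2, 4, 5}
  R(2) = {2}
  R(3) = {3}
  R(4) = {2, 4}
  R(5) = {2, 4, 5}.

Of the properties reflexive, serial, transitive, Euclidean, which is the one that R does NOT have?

Euclidean

Reflexive: yes — every world is R-related to itself.
Serial: yes — every world has a successor (e.g. 1 R 1).
Transitive: yes — every two-step R-path is closed by a direct edge.
Euclidean: no — 1 R 2 and 1 R 4, but not 2 R 4.
Only Euclidean fails.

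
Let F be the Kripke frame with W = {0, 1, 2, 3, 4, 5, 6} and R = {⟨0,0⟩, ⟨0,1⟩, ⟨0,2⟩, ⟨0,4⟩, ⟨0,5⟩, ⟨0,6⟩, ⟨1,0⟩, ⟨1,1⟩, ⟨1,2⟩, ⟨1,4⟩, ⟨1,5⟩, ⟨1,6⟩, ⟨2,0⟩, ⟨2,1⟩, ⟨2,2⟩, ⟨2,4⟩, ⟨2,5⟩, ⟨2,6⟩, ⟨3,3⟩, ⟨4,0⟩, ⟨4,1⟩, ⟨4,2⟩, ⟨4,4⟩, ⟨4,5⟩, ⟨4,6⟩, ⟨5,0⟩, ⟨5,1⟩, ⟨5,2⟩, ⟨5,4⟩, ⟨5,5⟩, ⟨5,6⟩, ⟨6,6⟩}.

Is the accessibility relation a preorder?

Reflexive: yes — every world is R-related to itself.
Transitive: yes — every two-step R-path is closed by a direct edge.
So R is a preorder.

Yes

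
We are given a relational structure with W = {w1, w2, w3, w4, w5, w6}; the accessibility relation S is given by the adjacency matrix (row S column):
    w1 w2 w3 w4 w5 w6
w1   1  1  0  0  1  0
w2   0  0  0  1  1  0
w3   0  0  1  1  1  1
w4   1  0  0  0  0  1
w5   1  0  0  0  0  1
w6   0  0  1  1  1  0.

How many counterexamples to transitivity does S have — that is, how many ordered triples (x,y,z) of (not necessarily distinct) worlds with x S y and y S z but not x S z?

23

Enumerating: (w1,w2,w4), (w1,w5,w6), (w2,w4,w1), (w2,w4,w6), (w2,w5,w1), (w2,w5,w6), (w3,w4,w1), (w3,w5,w1), (w4,w1,w2), (w4,w1,w5), (w4,w6,w3), (w4,w6,w4), … and 11 more.
Total: 23.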